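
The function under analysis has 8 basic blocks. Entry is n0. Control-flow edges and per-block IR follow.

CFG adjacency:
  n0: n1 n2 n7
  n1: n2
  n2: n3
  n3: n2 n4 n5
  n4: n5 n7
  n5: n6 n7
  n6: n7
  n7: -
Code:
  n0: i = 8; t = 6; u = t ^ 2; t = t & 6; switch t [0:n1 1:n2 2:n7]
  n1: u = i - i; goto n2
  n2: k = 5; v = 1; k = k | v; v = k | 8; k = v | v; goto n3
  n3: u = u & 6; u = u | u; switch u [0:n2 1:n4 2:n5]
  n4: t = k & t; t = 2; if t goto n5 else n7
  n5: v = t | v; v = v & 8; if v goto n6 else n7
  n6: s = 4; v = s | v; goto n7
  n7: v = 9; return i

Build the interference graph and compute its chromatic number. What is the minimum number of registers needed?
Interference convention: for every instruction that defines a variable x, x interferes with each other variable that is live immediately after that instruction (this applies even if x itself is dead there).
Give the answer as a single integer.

Per-block:
  n0 def {i,t,u} use ∅
  n1 def {u} use {i}
  n2 def {k,v} use ∅
  n3 def {u} use {u}
  n4 def {t} use {k,t}
  n5 def {v} use {t,v}
  n6 def {s,v} use {v}
  n7 def {v} use {i}

Live sets:
  n0 li=∅ lo={i,t,u}
  n1 li={i,t} lo={i,t,u}
  n2 li={i,t,u} lo={i,k,t,u,v}
  n3 li={i,k,t,u,v} lo={i,k,t,u,v}
  n4 li={i,k,t,v} lo={i,t,v}
  n5 li={i,t,v} lo={i,v}
  n6 li={i,v} lo={i}
  n7 li={i} lo=∅

Interfere edges:
  i↔{k,s,t,u,v}
  k↔{i,t,u,v}
  s↔{i,v}
  t↔{i,k,u,v}
  u↔{i,k,t,v}
  v↔{i,k,s,t,u}

Registers:
  lower bound: {i,k,t,u,v} mutually conflict ⇒ χ ≥ 5
  5-colouring: c0={i}  c1={v}  c2={k,s}  c3={t}  c4={u}
  χ = 5

Answer: 5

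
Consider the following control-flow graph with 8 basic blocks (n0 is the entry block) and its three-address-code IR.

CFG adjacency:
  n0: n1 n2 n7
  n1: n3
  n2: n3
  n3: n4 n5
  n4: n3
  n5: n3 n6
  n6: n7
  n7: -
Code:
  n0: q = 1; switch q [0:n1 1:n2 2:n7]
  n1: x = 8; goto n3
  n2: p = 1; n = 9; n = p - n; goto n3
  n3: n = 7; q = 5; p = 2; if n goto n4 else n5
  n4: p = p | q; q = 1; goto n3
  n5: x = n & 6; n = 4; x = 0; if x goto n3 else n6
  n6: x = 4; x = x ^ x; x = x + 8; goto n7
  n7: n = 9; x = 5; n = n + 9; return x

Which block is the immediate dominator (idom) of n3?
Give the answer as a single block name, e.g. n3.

Answer: n0

Working:
idom tree: n1←n0 n2←n0 n3←n0 n4←n3 n5←n3 n6←n5 n7←n0
Dom∩ at merges:
  n3: preds {n1,n2,n4,n5}: {n0,n1} ∩ {n0,n2} ∩ {n0,n3,n4} ∩ {n0,n3,n5} = {n0}; idom=n0
  n7: preds {n0,n6}: {n0} ∩ {n0,n3,n5,n6} = {n0}; idom=n0

idom(n3) = n0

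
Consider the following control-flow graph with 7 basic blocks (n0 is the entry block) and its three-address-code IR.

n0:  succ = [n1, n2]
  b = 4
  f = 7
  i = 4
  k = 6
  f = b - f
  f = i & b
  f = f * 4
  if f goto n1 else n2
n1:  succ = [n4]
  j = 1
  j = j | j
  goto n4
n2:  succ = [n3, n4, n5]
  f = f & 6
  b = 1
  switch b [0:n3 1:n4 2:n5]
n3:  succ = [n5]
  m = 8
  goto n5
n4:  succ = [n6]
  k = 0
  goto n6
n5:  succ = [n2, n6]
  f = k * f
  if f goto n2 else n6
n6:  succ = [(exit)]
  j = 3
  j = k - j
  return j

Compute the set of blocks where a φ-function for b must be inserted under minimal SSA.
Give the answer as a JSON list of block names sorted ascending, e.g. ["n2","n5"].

idom tree: n1←n0 n2←n0 n3←n2 n4←n0 n5←n2 n6←n0
Dom∩ at merges:
  n2: preds {n0,n5}: {n0} ∩ {n0,n2,n5} = {n0}; idom=n0
  n4: preds {n1,n2}: {n0,n1} ∩ {n0,n2} = {n0}; idom=n0
  n5: preds {n2,n3}: {n0,n2} ∩ {n0,n2,n3} = {n0,n2}; idom=n2
  n6: preds {n4,n5}: {n0,n4} ∩ {n0,n2,n5} = {n0}; idom=n0

Frontier:
  n2←n0: walk · to n0
  n2←n5: walk n5→n2 to n0
  n4←n1: walk n1 to n0
  n4←n2: walk n2 to n0
  n5←n2: walk · to n2
  n5←n3: walk n3 to n2
  n6←n4: walk n4 to n0
  n6←n5: walk n5→n2 to n0
  n0 → ∅
  n1 → {n4}
  n2 → {n2,n4,n6}
  n3 → {n5}
  n4 → {n6}
  n5 → {n2,n6}
  n6 → ∅

φ for b: defs {n0,n2}
  DF⁺ = {n2,n4,n6}

Answer: ["n2", "n4", "n6"]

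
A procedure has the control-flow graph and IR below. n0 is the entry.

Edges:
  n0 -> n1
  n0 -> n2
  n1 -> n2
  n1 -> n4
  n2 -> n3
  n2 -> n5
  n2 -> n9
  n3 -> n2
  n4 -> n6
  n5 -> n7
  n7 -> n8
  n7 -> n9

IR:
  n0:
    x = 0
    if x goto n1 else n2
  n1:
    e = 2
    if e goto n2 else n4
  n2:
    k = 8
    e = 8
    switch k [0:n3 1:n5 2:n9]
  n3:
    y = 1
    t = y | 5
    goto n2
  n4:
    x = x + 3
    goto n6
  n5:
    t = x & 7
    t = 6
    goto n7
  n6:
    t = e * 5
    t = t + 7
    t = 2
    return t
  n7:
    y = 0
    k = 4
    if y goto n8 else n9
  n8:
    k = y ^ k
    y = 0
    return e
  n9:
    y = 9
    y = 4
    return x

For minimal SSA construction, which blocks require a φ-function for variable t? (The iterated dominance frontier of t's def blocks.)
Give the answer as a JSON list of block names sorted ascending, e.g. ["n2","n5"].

Answer: ["n2", "n9"]

Derivation:
idom tree: n1←n0 n2←n0 n3←n2 n4←n1 n5←n2 n6←n4 n7←n5 n8←n7 n9←n2
Join-block Dom:
  n2: preds {n0,n1,n3}: {n0} ∩ {n0,n1} ∩ {n0,n2,n3} = {n0}; idom=n0
  n9: preds {n2,n7}: {n0,n2} ∩ {n0,n2,n5,n7} = {n0,n2}; idom=n2

Frontier:
  n2←n0: walk · to n0
  n2←n1: walk n1 to n0
  n2←n3: walk n3→n2 to n0
  n9←n2: walk · to n2
  n9←n7: walk n7→n5 to n2
  n0: DF=∅
  n1: DF={n2}
  n2: DF={n2}
  n3: DF={n2}
  n4: DF=∅
  n5: DF={n9}
  n6: DF=∅
  n7: DF={n9}
  n8: DF=∅
  n9: DF=∅

φ for t: defs {n3,n5,n6}
  DF⁺ = {n2,n9}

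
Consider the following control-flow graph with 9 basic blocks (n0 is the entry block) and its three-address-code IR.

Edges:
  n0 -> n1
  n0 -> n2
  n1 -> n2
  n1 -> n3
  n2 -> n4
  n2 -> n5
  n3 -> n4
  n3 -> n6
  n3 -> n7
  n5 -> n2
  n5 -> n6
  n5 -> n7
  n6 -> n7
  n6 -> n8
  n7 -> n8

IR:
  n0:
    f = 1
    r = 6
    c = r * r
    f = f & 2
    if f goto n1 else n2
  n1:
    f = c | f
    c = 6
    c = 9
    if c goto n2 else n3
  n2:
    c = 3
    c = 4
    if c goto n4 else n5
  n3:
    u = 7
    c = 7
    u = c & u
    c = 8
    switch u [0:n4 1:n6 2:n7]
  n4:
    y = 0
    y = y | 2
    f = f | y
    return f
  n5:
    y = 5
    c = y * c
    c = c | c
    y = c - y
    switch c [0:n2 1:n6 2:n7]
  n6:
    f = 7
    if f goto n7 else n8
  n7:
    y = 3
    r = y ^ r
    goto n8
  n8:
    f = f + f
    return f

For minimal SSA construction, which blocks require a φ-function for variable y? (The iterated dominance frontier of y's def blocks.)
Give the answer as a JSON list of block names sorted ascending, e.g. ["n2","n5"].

idom tree: n1←n0 n2←n0 n3←n1 n4←n0 n5←n2 n6←n0 n7←n0 n8←n0
Dom∩ at merges:
  n2: preds {n0,n1,n5}: {n0} ∩ {n0,n1} ∩ {n0,n2,n5} = {n0}; idom=n0
  n4: preds {n2,n3}: {n0,n2} ∩ {n0,n1,n3} = {n0}; idom=n0
  n6: preds {n3,n5}: {n0,n1,n3} ∩ {n0,n2,n5} = {n0}; idom=n0
  n7: preds {n3,n5,n6}: {n0,n1,n3} ∩ {n0,n2,n5} ∩ {n0,n6} = {n0}; idom=n0
  n8: preds {n6,n7}: {n0,n6} ∩ {n0,n7} = {n0}; idom=n0

DF walk-up:
  n2←n0: walk · to n0
  n2←n1: walk n1 to n0
  n2←n5: walk n5→n2 to n0
  n4←n2: walk n2 to n0
  n4←n3: walk n3→n1 to n0
  n6←n3: walk n3→n1 to n0
  n6←n5: walk n5→n2 to n0
  n7←n3: walk n3→n1 to n0
  n7←n5: walk n5→n2 to n0
  n7←n6: walk n6 to n0
  n8←n6: walk n6 to n0
  n8←n7: walk n7 to n0
  n0: DF=∅
  n1: DF={n2,n4,n6,n7}
  n2: DF={n2,n4,n6,n7}
  n3: DF={n4,n6,n7}
  n4: DF=∅
  n5: DF={n2,n6,n7}
  n6: DF={n7,n8}
  n7: DF={n8}
  n8: DF=∅

φ for y: defs {n4,n5,n7}
  DF⁺ = {n2,n4,n6,n7,n8}

Answer: ["n2", "n4", "n6", "n7", "n8"]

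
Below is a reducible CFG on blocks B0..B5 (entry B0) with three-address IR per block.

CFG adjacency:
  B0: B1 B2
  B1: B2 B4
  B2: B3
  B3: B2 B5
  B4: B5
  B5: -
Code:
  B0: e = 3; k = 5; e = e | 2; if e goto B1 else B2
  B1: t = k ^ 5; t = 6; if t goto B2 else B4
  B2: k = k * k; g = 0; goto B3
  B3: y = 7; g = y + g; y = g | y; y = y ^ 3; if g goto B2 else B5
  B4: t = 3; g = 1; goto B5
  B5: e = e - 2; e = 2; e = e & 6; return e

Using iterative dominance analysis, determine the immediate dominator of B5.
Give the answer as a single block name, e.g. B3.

Answer: B0

Working:
idom tree: B1←B0 B2←B0 B3←B2 B4←B1 B5←B0
Dom∩ at merges:
  B2: preds {B0,B1,B3}: {B0} ∩ {B0,B1} ∩ {B0,B2,B3} = {B0}; idom=B0
  B5: preds {B3,B4}: {B0,B2,B3} ∩ {B0,B1,B4} = {B0}; idom=B0

idom(B5) = B0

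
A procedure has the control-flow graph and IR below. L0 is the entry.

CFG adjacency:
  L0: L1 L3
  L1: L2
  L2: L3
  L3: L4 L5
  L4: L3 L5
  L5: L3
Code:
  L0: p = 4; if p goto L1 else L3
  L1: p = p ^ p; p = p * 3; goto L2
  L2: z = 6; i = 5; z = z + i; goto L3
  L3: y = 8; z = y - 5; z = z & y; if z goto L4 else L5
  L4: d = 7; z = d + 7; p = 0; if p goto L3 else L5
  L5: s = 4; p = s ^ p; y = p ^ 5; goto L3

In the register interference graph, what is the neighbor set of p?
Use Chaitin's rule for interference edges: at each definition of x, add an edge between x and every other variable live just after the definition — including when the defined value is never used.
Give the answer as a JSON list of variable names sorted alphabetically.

def/use:
  L0: {p} / ∅
  L1: {p} / {p}
  L2: {i,z} / ∅
  L3: {y,z} / ∅
  L4: {d,p,z} / ∅
  L5: {p,s,y} / {p}

Live sets:
  live L0: ∅→{p}
  live L1: {p}→{p}
  live L2: {p}→{p}
  live L3: {p}→{p}
  live L4: ∅→{p}
  live L5: {p}→{p}

Interference:
  d: ∅
  i: {p,z}
  p: {i,s,y,z}
  s: {p}
  y: {p,z}
  z: {i,p,y}

N(p) = ["i", "s", "y", "z"]

Answer: ["i", "s", "y", "z"]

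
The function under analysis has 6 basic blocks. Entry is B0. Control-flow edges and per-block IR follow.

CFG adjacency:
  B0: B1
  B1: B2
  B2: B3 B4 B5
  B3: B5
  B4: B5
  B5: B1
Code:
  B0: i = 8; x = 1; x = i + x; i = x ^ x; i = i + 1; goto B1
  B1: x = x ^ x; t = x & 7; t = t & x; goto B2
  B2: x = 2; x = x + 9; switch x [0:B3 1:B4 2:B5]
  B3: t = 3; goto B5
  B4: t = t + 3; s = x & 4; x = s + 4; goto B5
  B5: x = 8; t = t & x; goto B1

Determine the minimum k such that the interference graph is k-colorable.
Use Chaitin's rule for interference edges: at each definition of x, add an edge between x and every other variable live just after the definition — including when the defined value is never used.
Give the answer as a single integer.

Block summaries:
  B0 def {i,x} use ∅
  B1 def {t,x} use {x}
  B2 def {x} use ∅
  B3 def {t} use ∅
  B4 def {s,t,x} use {t,x}
  B5 def {t,x} use {t}

Liveness:
  B0: in=∅ out={x}
  B1: in={x} out={t}
  B2: in={t} out={t,x}
  B3: in=∅ out={t}
  B4: in={t,x} out={t}
  B5: in={t} out={x}

Conflict graph:
  i: {x}
  s: {t}
  t: {s,x}
  x: {i,t}

Registers:
  {i,x} pairwise interfere (2-clique) ⇒ χ ≥ 2
  assign i→R0 s→R1 t→R0 x→R1 — no edge inside a register ⇒ χ ≤ 2
  χ = 2

Answer: 2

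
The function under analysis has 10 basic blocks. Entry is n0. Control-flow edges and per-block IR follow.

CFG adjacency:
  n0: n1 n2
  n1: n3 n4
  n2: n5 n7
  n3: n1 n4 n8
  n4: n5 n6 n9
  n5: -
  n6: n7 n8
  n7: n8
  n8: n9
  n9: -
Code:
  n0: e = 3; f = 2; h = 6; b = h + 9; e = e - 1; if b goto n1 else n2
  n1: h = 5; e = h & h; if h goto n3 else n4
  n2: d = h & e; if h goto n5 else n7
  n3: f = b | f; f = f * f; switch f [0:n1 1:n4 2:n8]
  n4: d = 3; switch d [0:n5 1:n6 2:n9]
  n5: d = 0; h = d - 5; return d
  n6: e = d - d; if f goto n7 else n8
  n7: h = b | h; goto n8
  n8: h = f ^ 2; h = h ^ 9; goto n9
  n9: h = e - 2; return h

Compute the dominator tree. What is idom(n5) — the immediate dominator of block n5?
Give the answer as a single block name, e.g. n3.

idom tree: n1←n0 n2←n0 n3←n1 n4←n1 n5←n0 n6←n4 n7←n0 n8←n0 n9←n0
Dom at joins:
  n1: preds {n0,n3}: {n0} ∩ {n0,n1,n3} = {n0}; idom=n0
  n4: preds {n1,n3}: {n0,n1} ∩ {n0,n1,n3} = {n0,n1}; idom=n1
  n5: preds {n2,n4}: {n0,n2} ∩ {n0,n1,n4} = {n0}; idom=n0
  n7: preds {n2,n6}: {n0,n2} ∩ {n0,n1,n4,n6} = {n0}; idom=n0
  n8: preds {n3,n6,n7}: {n0,n1,n3} ∩ {n0,n1,n4,n6} ∩ {n0,n7} = {n0}; idom=n0
  n9: preds {n4,n8}: {n0,n1,n4} ∩ {n0,n8} = {n0}; idom=n0

idom(n5) = n0

Answer: n0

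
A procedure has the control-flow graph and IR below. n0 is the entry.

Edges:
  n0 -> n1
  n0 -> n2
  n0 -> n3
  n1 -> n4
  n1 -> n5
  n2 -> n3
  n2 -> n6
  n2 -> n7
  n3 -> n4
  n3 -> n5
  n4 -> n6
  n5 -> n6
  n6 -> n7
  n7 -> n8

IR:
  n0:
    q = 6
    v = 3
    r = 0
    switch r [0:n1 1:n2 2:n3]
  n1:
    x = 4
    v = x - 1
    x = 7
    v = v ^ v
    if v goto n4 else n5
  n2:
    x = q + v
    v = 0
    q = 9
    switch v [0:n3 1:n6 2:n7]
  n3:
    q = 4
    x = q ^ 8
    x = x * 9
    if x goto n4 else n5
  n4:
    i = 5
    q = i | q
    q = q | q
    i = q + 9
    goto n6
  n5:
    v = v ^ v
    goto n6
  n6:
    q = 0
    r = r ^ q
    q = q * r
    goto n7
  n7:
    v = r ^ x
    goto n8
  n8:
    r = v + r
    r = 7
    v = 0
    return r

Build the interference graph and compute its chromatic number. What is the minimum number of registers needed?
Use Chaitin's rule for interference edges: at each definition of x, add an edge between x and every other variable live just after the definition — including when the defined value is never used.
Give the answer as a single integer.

Answer: 4

Analysis:
Per-block:
  n0: {q,r,v} / ∅
  n1: {v,x} / ∅
  n2: {q,v,x} / {q,v}
  n3: {q,x} / ∅
  n4: {i,q} / {q}
  n5: {v} / {v}
  n6: {q,r} / {r}
  n7: {v} / {r,x}
  n8: {r,v} / {r,v}

Liveness:
  n0: in=∅ out={q,r,v}
  n1: in={q,r} out={q,r,v,x}
  n2: in={q,r,v} out={r,v,x}
  n3: in={r,v} out={q,r,v,x}
  n4: in={q,r,x} out={r,x}
  n5: in={r,v,x} out={r,x}
  n6: in={r,x} out={r,x}
  n7: in={r,x} out={r,v}
  n8: in={r,v} out=∅

Conflict graph:
  i: {q,r,x}
  q: {i,r,v,x}
  r: {i,q,v,x}
  v: {q,r,x}
  x: {i,q,r,v}

Registers:
  {i,q,r,x} pairwise interfere (4-clique) ⇒ χ ≥ 4
  4-colouring: c0={q}  c1={r}  c2={x}  c3={i,v}
  χ = 4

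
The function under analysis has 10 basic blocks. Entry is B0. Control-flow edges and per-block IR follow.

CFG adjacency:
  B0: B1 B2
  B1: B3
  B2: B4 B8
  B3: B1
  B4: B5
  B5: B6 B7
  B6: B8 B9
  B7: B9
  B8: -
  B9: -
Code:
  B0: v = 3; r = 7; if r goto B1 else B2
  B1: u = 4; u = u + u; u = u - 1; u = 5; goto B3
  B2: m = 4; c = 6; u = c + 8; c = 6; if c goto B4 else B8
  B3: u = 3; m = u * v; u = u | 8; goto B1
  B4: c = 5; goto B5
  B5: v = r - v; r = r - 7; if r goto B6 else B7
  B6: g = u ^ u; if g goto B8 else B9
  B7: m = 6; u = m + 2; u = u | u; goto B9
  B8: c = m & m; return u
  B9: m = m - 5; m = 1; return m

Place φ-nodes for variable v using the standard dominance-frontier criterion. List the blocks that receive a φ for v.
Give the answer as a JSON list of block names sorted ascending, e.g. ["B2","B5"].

idom tree: B1←B0 B2←B0 B3←B1 B4←B2 B5←B4 B6←B5 B7←B5 B8←B2 B9←B5
Dom at joins:
  B1: preds {B0,B3}: {B0} ∩ {B0,B1,B3} = {B0}; idom=B0
  B8: preds {B2,B6}: {B0,B2} ∩ {B0,B2,B4,B5,B6} = {B0,B2}; idom=B2
  B9: preds {B6,B7}: {B0,B2,B4,B5,B6} ∩ {B0,B2,B4,B5,B7} = {B0,B2,B4,B5}; idom=B5

DF walk-up:
  join B1 pred B0: · stop@B0
  join B1 pred B3: B3→B1 stop@B0
  join B8 pred B2: · stop@B2
  join B8 pred B6: B6→B5→B4 stop@B2
  join B9 pred B6: B6 stop@B5
  join B9 pred B7: B7 stop@B5
  B0: DF=∅
  B1: DF={B1}
  B2: DF=∅
  B3: DF={B1}
  B4: DF={B8}
  B5: DF={B8}
  B6: DF={B8,B9}
  B7: DF={B9}
  B8: DF=∅
  B9: DF=∅

φ for v: defs {B0,B5}
  DF⁺ = {B8}

Answer: ["B8"]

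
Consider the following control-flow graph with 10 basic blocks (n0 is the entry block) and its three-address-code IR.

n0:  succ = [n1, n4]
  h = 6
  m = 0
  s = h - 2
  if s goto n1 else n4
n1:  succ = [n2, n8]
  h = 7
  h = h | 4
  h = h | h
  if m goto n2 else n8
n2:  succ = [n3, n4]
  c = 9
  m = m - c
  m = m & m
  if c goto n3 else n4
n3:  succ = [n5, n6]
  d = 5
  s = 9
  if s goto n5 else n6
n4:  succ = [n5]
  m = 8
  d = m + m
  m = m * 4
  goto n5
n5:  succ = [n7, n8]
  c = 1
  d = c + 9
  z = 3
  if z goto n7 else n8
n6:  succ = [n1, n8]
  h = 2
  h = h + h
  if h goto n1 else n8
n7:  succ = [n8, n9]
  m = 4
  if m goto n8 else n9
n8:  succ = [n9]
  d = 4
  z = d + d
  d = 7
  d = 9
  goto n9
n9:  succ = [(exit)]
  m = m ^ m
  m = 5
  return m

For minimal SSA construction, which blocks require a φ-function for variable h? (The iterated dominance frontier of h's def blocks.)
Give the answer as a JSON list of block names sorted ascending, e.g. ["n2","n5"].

Answer: ["n1", "n4", "n5", "n8", "n9"]

Derivation:
idom tree: n1←n0 n2←n1 n3←n2 n4←n0 n5←n0 n6←n3 n7←n5 n8←n0 n9←n0
Dom at joins:
  n1: preds {n0,n6}: {n0} ∩ {n0,n1,n2,n3,n6} = {n0}; idom=n0
  n4: preds {n0,n2}: {n0} ∩ {n0,n1,n2} = {n0}; idom=n0
  n5: preds {n3,n4}: {n0,n1,n2,n3} ∩ {n0,n4} = {n0}; idom=n0
  n8: preds {n1,n5,n6,n7}: {n0,n1} ∩ {n0,n5} ∩ {n0,n1,n2,n3,n6} ∩ {n0,n5,n7} = {n0}; idom=n0
  n9: preds {n7,n8}: {n0,n5,n7} ∩ {n0,n8} = {n0}; idom=n0

Frontier:
  join n1 pred n0: · stop@n0
  join n1 pred n6: n6→n3→n2→n1 stop@n0
  join n4 pred n0: · stop@n0
  join n4 pred n2: n2→n1 stop@n0
  join n5 pred n3: n3→n2→n1 stop@n0
  join n5 pred n4: n4 stop@n0
  join n8 pred n1: n1 stop@n0
  join n8 pred n5: n5 stop@n0
  join n8 pred n6: n6→n3→n2→n1 stop@n0
  join n8 pred n7: n7→n5 stop@n0
  join n9 pred n7: n7→n5 stop@n0
  join n9 pred n8: n8 stop@n0
  n0 → ∅
  n1 → {n1,n4,n5,n8}
  n2 → {n1,n4,n5,n8}
  n3 → {n1,n5,n8}
  n4 → {n5}
  n5 → {n8,n9}
  n6 → {n1,n8}
  n7 → {n8,n9}
  n8 → {n9}
  n9 → ∅

φ for h: defs {n0,n1,n6}
  DF⁺ = {n1,n4,n5,n8,n9}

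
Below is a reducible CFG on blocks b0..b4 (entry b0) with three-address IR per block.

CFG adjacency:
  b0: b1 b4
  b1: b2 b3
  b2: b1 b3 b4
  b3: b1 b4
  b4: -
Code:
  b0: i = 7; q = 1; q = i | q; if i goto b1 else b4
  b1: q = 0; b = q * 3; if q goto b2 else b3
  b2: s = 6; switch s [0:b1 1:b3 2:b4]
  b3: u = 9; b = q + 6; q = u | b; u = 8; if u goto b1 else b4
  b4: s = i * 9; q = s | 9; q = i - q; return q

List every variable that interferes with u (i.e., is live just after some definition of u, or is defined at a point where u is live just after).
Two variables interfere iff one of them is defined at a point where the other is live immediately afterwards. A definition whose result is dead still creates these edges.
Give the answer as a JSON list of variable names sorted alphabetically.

Block summaries:
  b0: {i,q} / ∅
  b1: {b,q} / ∅
  b2: {s} / ∅
  b3: {b,q,u} / {q}
  b4: {q,s} / {i}

Liveness:
  b0 li=∅ lo={i}
  b1 li={i} lo={i,q}
  b2 li={i,q} lo={i,q}
  b3 li={i,q} lo={i}
  b4 li={i} lo=∅

Conflict graph:
  b: {i,q,u}
  i: {b,q,s,u}
  q: {b,i,s,u}
  s: {i,q}
  u: {b,i,q}

N(u) = ["b", "i", "q"]

Answer: ["b", "i", "q"]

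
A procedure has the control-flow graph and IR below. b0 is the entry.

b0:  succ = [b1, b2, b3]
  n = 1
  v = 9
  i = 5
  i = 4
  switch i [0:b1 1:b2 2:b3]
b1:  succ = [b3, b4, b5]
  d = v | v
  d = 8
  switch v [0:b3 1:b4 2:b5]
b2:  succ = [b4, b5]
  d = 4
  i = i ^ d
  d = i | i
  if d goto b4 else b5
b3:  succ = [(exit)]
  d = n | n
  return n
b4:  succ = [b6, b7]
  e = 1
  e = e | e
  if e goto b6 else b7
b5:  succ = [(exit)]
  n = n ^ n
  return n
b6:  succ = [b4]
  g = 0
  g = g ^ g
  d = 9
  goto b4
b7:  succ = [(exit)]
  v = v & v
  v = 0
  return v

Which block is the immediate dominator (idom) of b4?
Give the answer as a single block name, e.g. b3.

idom tree: b1←b0 b2←b0 b3←b0 b4←b0 b5←b0 b6←b4 b7←b4
Dom at joins:
  b3: preds {b0,b1}: {b0} ∩ {b0,b1} = {b0}; idom=b0
  b4: preds {b1,b2,b6}: {b0,b1} ∩ {b0,b2} ∩ {b0,b4,b6} = {b0}; idom=b0
  b5: preds {b1,b2}: {b0,b1} ∩ {b0,b2} = {b0}; idom=b0

idom(b4) = b0

Answer: b0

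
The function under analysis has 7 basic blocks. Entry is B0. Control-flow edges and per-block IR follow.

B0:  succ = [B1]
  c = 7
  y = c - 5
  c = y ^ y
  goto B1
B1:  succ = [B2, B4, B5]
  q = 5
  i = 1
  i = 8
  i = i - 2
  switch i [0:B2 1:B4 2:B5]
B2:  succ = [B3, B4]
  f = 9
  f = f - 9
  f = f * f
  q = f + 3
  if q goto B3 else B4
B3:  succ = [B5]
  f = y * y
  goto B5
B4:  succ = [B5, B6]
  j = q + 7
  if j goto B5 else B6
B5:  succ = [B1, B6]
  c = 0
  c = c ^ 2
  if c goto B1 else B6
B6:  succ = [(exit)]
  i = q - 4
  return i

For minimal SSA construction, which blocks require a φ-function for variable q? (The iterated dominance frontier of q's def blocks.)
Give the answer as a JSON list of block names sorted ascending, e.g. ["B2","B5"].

Answer: ["B1", "B4", "B5", "B6"]

Working:
idom tree: B1←B0 B2←B1 B3←B2 B4←B1 B5←B1 B6←B1
Dom∩ at merges:
  B1: preds {B0,B5}: {B0} ∩ {B0,B1,B5} = {B0}; idom=B0
  B4: preds {B1,B2}: {B0,B1} ∩ {B0,B1,B2} = {B0,B1}; idom=B1
  B5: preds {B1,B3,B4}: {B0,B1} ∩ {B0,B1,B2,B3} ∩ {B0,B1,B4} = {B0,B1}; idom=B1
  B6: preds {B4,B5}: {B0,B1,B4} ∩ {B0,B1,B5} = {B0,B1}; idom=B1

DF derivation:
  B1←B0: walk · to B0
  B1←B5: walk B5→B1 to B0
  B4←B1: walk · to B1
  B4←B2: walk B2 to B1
  B5←B1: walk · to B1
  B5←B3: walk B3→B2 to B1
  B5←B4: walk B4 to B1
  B6←B4: walk B4 to B1
  B6←B5: walk B5 to B1
  B0 → ∅
  B1 → {B1}
  B2 → {B4,B5}
  B3 → {B5}
  B4 → {B5,B6}
  B5 → {B1,B6}
  B6 → ∅

φ for q: defs {B1,B2}
  DF⁺ = {B1,B4,B5,B6}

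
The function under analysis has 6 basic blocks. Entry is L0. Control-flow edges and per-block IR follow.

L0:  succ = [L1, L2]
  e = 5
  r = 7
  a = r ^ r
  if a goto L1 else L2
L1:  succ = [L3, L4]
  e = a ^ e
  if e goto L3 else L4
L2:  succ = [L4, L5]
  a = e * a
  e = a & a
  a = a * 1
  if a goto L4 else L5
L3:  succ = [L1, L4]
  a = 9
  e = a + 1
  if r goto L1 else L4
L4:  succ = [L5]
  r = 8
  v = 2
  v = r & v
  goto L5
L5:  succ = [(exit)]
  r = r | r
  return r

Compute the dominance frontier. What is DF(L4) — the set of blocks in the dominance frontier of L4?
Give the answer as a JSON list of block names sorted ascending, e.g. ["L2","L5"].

idom tree: L1←L0 L2←L0 L3←L1 L4←L0 L5←L0
Dom∩ at merges:
  L1: preds {L0,L3}: {L0} ∩ {L0,L1,L3} = {L0}; idom=L0
  L4: preds {L1,L2,L3}: {L0,L1} ∩ {L0,L2} ∩ {L0,L1,L3} = {L0}; idom=L0
  L5: preds {L2,L4}: {L0,L2} ∩ {L0,L4} = {L0}; idom=L0

DF walk-up:
  join L1 pred L0: · stop@L0
  join L1 pred L3: L3→L1 stop@L0
  join L4 pred L1: L1 stop@L0
  join L4 pred L2: L2 stop@L0
  join L4 pred L3: L3→L1 stop@L0
  join L5 pred L2: L2 stop@L0
  join L5 pred L4: L4 stop@L0
  L0 → ∅
  L1 → {L1,L4}
  L2 → {L4,L5}
  L3 → {L1,L4}
  L4 → {L5}
  L5 → ∅

DF(L4) = ["L5"]

Answer: ["L5"]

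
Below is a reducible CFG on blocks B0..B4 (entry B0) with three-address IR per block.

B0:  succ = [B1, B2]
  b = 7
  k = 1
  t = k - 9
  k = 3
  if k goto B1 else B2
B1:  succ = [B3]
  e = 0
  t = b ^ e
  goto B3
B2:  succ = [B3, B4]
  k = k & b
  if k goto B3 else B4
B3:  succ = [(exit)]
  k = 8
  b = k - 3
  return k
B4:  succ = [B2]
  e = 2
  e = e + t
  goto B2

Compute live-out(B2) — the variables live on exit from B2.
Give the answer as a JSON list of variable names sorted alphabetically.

Block summaries:
  B0 def {b,k,t} use ∅
  B1 def {e,t} use {b}
  B2 def {k} use {b,k}
  B3 def {b,k} use ∅
  B4 def {e} use {t}

Live sets:
  live B0: ∅→{b,k,t}
  live B1: {b}→∅
  live B2: {b,k,t}→{b,k,t}
  live B3: ∅→∅
  live B4: {b,k,t}→{b,k,t}

live-out(B2) = ["b", "k", "t"]

Answer: ["b", "k", "t"]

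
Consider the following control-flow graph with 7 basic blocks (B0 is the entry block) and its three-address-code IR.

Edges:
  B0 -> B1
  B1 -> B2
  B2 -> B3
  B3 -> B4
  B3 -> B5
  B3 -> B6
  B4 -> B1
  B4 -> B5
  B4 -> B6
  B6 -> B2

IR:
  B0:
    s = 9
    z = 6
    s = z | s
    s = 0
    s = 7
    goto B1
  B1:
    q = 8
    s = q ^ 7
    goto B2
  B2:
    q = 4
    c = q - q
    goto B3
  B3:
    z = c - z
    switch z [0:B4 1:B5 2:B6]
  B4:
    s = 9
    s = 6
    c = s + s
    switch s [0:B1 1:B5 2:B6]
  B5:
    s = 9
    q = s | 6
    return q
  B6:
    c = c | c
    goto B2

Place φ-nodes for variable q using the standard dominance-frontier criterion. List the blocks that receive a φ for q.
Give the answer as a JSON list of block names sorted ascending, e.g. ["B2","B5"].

idom tree: B1←B0 B2←B1 B3←B2 B4←B3 B5←B3 B6←B3
Join-block Dom:
  B1: preds {B0,B4}: {B0} ∩ {B0,B1,B2,B3,B4} = {B0}; idom=B0
  B2: preds {B1,B6}: {B0,B1} ∩ {B0,B1,B2,B3,B6} = {B0,B1}; idom=B1
  B5: preds {B3,B4}: {B0,B1,B2,B3} ∩ {B0,B1,B2,B3,B4} = {B0,B1,B2,B3}; idom=B3
  B6: preds {B3,B4}: {B0,B1,B2,B3} ∩ {B0,B1,B2,B3,B4} = {B0,B1,B2,B3}; idom=B3

Frontier:
  B1←B0: walk · to B0
  B1←B4: walk B4→B3→B2→B1 to B0
  B2←B1: walk · to B1
  B2←B6: walk B6→B3→B2 to B1
  B5←B3: walk · to B3
  B5←B4: walk B4 to B3
  B6←B3: walk · to B3
  B6←B4: walk B4 to B3
  DF(B0)=∅
  DF(B1)={B1}
  DF(B2)={B1,B2}
  DF(B3)={B1,B2}
  DF(B4)={B1,B5,B6}
  DF(B5)=∅
  DF(B6)={B2}

φ for q: defs {B1,B2,B5}
  DF⁺ = {B1,B2}

Answer: ["B1", "B2"]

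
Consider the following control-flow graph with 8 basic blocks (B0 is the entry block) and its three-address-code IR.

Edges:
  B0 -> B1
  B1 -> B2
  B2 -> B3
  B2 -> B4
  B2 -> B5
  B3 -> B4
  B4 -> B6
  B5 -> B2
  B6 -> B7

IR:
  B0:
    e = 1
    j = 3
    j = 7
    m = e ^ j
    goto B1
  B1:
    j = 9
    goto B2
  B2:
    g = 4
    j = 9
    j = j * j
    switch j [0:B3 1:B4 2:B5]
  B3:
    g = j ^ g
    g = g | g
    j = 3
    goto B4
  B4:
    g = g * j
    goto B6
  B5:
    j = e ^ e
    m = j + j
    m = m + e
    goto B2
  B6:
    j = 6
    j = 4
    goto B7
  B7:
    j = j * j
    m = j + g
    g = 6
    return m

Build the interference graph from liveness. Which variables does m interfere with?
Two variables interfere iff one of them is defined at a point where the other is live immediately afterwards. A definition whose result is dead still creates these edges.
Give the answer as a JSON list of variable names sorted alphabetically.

Per-block:
  B0: {e,j,m} / ∅
  B1: {j} / ∅
  B2: {g,j} / ∅
  B3: {g,j} / {g,j}
  B4: {g} / {g,j}
  B5: {j,m} / {e}
  B6: {j} / ∅
  B7: {g,j,m} / {g,j}

Live sets:
  B0 li=∅ lo={e}
  B1 li={e} lo={e}
  B2 li={e} lo={e,g,j}
  B3 li={g,j} lo={g,j}
  B4 li={g,j} lo={g}
  B5 li={e} lo={e}
  B6 li={g} lo={g,j}
  B7 li={g,j} lo=∅

Interference:
  e — {g,j,m}
  g — {e,j,m}
  j — {e,g}
  m — {e,g}

N(m) = ["e", "g"]

Answer: ["e", "g"]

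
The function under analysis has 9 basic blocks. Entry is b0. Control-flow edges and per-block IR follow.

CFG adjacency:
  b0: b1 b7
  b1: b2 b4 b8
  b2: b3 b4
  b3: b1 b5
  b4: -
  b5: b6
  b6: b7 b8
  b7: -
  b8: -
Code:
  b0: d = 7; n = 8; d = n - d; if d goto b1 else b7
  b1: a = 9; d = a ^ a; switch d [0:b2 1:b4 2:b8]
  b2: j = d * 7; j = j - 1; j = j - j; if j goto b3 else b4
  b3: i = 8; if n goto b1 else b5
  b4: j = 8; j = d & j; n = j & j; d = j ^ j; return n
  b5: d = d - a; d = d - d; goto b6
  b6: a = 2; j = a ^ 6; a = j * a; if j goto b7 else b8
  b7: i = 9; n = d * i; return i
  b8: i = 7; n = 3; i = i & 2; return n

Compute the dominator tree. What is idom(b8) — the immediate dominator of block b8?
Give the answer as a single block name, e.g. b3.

Answer: b1

Working:
idom tree: b1←b0 b2←b1 b3←b2 b4←b1 b5←b3 b6←b5 b7←b0 b8←b1
Dom∩ at merges:
  b1: preds {b0,b3}: {b0} ∩ {b0,b1,b2,b3} = {b0}; idom=b0
  b4: preds {b1,b2}: {b0,b1} ∩ {b0,b1,b2} = {b0,b1}; idom=b1
  b7: preds {b0,b6}: {b0} ∩ {b0,b1,b2,b3,b5,b6} = {b0}; idom=b0
  b8: preds {b1,b6}: {b0,b1} ∩ {b0,b1,b2,b3,b5,b6} = {b0,b1}; idom=b1

idom(b8) = b1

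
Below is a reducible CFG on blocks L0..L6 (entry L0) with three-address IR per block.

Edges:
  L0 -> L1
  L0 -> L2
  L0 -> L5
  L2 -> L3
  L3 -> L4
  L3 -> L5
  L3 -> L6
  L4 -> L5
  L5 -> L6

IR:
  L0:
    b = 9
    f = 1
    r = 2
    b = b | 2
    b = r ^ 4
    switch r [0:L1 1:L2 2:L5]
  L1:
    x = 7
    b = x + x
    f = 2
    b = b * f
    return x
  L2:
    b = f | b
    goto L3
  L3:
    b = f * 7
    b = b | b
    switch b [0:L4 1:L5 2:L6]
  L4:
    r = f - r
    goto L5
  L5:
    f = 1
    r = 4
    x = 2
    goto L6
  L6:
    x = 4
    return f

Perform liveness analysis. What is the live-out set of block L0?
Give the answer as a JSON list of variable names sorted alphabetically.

Answer: ["b", "f", "r"]

Analysis:
Per-block:
  L0: def={b,f,r} ue=∅
  L1: def={b,f,x} ue=∅
  L2: def={b} ue={b,f}
  L3: def={b} ue={f}
  L4: def={r} ue={f,r}
  L5: def={f,r,x} ue=∅
  L6: def={x} ue={f}

Live sets:
  L0 li=∅ lo={b,f,r}
  L1 li=∅ lo=∅
  L2 li={b,f,r} lo={f,r}
  L3 li={f,r} lo={f,r}
  L4 li={f,r} lo=∅
  L5 li=∅ lo={f}
  L6 li={f} lo=∅

live-out(L0) = ["b", "f", "r"]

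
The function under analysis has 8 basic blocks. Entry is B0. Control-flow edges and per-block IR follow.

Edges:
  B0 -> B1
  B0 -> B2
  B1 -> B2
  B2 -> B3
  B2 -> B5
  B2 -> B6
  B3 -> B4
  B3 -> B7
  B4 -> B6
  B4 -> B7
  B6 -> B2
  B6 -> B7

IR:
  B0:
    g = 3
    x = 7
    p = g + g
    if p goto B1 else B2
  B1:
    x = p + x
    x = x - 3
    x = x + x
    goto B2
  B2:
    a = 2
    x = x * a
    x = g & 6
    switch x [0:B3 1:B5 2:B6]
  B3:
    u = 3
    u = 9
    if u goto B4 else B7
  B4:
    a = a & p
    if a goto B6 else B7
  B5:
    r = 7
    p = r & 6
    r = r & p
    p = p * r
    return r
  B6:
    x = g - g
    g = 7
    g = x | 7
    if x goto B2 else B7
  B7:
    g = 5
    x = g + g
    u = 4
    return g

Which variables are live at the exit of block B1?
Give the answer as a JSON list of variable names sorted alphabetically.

Answer: ["g", "p", "x"]

Working:
def/use:
  B0: {g,p,x} / ∅
  B1: {x} / {p,x}
  B2: {a,x} / {g,x}
  B3: {u} / ∅
  B4: {a} / {a,p}
  B5: {p,r} / ∅
  B6: {g,x} / {g}
  B7: {g,u,x} / ∅

Live sets:
  live B0: ∅→{g,p,x}
  live B1: {g,p,x}→{g,p,x}
  live B2: {g,p,x}→{a,g,p}
  live B3: {a,g,p}→{a,g,p}
  live B4: {a,g,p}→{g,p}
  live B5: ∅→∅
  live B6: {g,p}→{g,p,x}
  live B7: ∅→∅

live-out(B1) = ["g", "p", "x"]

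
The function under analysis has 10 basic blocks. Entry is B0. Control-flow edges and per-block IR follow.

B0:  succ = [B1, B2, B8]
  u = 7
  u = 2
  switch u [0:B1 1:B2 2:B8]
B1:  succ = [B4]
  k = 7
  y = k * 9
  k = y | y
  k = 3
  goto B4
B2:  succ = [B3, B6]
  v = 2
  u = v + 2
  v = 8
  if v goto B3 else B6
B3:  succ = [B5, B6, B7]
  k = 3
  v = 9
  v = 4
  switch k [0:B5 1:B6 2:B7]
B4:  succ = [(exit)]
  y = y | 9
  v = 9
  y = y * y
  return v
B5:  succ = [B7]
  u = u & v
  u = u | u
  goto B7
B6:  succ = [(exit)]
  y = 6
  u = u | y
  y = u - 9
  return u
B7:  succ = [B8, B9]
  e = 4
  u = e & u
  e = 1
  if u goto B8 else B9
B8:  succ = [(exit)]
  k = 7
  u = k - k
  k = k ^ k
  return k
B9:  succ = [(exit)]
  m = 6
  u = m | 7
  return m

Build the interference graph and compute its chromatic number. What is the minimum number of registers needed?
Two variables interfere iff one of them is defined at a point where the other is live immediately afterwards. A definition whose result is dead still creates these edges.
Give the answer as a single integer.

def/use:
  B0: {u} / ∅
  B1: {k,y} / ∅
  B2: {u,v} / ∅
  B3: {k,v} / ∅
  B4: {v,y} / {y}
  B5: {u} / {u,v}
  B6: {u,y} / {u}
  B7: {e,u} / {u}
  B8: {k,u} / ∅
  B9: {m,u} / ∅

Backward fixpoint:
  live B0: ∅→∅
  live B1: ∅→{y}
  live B2: ∅→{u}
  live B3: {u}→{u,v}
  live B4: {y}→∅
  live B5: {u,v}→{u}
  live B6: {u}→∅
  live B7: {u}→∅
  live B8: ∅→∅
  live B9: ∅→∅

Interfere edges:
  e: {u}
  k: {u,v,y}
  m: {u}
  u: {e,k,m,v,y}
  v: {k,u,y}
  y: {k,u,v}

Colouring:
  lower bound: {k,u,v,y} mutually conflict ⇒ χ ≥ 4
  4-colouring: r0={u}  r1={e,k,m}  r2={v}  r3={y}
  χ = 4

Answer: 4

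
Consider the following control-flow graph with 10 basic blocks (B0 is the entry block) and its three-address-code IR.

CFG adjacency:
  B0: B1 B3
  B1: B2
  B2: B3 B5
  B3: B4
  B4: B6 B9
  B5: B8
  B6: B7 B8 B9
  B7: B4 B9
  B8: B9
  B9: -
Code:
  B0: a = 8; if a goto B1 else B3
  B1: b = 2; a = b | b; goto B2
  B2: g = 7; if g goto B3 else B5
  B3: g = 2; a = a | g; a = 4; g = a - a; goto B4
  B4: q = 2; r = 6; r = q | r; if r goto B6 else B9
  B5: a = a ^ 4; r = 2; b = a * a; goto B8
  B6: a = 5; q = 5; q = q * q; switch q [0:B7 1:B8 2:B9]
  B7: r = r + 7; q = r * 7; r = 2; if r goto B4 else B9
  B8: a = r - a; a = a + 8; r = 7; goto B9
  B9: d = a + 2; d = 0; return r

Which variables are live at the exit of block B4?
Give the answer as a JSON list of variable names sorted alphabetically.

Answer: ["a", "r"]

Derivation:
Block summaries:
  B0 def {a} use ∅
  B1 def {a,b} use ∅
  B2 def {g} use ∅
  B3 def {a,g} use {a}
  B4 def {q,r} use ∅
  B5 def {a,b,r} use {a}
  B6 def {a,q} use ∅
  B7 def {q,r} use {r}
  B8 def {a,r} use {a,r}
  B9 def {d} use {a,r}

Backward fixpoint:
  B0 li=∅ lo={a}
  B1 li=∅ lo={a}
  B2 li={a} lo={a}
  B3 li={a} lo={a}
  B4 li={a} lo={a,r}
  B5 li={a} lo={a,r}
  B6 li={r} lo={a,r}
  B7 li={a,r} lo={a,r}
  B8 li={a,r} lo={a,r}
  B9 li={a,r} lo=∅

live-out(B4) = ["a", "r"]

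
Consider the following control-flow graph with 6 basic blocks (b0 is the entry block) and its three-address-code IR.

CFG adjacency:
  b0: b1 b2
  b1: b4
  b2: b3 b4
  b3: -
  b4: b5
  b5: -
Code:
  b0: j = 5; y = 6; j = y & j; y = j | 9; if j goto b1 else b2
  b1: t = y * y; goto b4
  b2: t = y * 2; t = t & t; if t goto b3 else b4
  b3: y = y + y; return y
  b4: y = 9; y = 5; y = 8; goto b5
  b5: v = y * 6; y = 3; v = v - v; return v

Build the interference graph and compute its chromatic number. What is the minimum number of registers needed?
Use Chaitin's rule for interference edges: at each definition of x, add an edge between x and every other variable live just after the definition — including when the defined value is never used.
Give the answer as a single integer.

def/use:
  b0: {j,y} / ∅
  b1: {t} / {y}
  b2: {t} / {y}
  b3: {y} / {y}
  b4: {y} / ∅
  b5: {v,y} / {y}

Live sets:
  b0: in=∅ out={y}
  b1: in={y} out=∅
  b2: in={y} out={y}
  b3: in={y} out=∅
  b4: in=∅ out={y}
  b5: in={y} out=∅

Conflict graph:
  j — {y}
  t — {y}
  v — {y}
  y — {j,t,v}

Colouring:
  {j,y} pairwise interfere (2-clique) ⇒ χ ≥ 2
  assign j→r1 t→r1 v→r1 y→r0 — no edge inside a register ⇒ χ ≤ 2
  χ = 2

Answer: 2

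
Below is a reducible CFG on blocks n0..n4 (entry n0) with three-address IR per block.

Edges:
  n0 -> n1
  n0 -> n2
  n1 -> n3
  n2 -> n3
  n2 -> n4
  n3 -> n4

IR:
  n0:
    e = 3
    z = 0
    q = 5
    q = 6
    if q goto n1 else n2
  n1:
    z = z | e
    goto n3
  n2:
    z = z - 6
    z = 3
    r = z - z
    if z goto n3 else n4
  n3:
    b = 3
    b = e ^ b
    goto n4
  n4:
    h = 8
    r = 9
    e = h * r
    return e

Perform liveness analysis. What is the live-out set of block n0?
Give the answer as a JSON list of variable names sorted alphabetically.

def/use:
  n0 def {e,q,z} use ∅
  n1 def {z} use {e,z}
  n2 def {r,z} use {z}
  n3 def {b} use {e}
  n4 def {e,h,r} use ∅

Backward fixpoint:
  live n0: ∅→{e,z}
  live n1: {e,z}→{e}
  live n2: {e,z}→{e}
  live n3: {e}→∅
  live n4: ∅→∅

live-out(n0) = ["e", "z"]

Answer: ["e", "z"]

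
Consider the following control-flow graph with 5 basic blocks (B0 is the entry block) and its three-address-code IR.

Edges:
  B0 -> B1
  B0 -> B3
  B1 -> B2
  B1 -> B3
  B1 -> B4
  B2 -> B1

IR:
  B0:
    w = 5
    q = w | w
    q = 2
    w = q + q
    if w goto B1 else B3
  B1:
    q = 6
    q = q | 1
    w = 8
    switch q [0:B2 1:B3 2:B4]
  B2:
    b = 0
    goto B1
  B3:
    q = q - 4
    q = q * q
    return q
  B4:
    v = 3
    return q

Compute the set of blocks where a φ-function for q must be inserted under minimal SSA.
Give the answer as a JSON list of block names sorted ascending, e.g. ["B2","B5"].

idom tree: B1←B0 B2←B1 B3←B0 B4←B1
Join-block Dom:
  B1: preds {B0,B2}: {B0} ∩ {B0,B1,B2} = {B0}; idom=B0
  B3: preds {B0,B1}: {B0} ∩ {B0,B1} = {B0}; idom=B0

DF derivation:
  join B1 pred B0: · stop@B0
  join B1 pred B2: B2→B1 stop@B0
  join B3 pred B0: · stop@B0
  join B3 pred B1: B1 stop@B0
  B0: DF=∅
  B1: DF={B1,B3}
  B2: DF={B1}
  B3: DF=∅
  B4: DF=∅

φ for q: defs {B0,B1,B3}
  DF⁺ = {B1,B3}

Answer: ["B1", "B3"]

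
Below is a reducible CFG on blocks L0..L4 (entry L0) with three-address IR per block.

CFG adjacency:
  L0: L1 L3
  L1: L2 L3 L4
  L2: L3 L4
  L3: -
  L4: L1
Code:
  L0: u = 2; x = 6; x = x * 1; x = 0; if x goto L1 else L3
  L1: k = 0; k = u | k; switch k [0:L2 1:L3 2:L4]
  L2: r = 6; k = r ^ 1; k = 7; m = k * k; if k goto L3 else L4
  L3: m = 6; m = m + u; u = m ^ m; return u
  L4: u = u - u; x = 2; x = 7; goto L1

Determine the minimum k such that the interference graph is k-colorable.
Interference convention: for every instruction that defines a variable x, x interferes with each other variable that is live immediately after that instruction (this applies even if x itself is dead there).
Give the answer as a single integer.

Per-block:
  L0 def {u,x} use ∅
  L1 def {k} use {u}
  L2 def {k,m,r} use ∅
  L3 def {m,u} use {u}
  L4 def {u,x} use {u}

Live sets:
  L0 li=∅ lo={u}
  L1 li={u} lo={u}
  L2 li={u} lo={u}
  L3 li={u} lo=∅
  L4 li={u} lo={u}

Conflict graph:
  k↔{m,u}
  m↔{k,u}
  r↔{u}
  u↔{k,m,r,x}
  x↔{u}

Chromatic number:
  clique {k,m,u} ⇒ need ≥ 3
  assign k→c1 m→c2 r→c1 u→c0 x→c1 — no edge inside a register ⇒ χ ≤ 3
  χ = 3

Answer: 3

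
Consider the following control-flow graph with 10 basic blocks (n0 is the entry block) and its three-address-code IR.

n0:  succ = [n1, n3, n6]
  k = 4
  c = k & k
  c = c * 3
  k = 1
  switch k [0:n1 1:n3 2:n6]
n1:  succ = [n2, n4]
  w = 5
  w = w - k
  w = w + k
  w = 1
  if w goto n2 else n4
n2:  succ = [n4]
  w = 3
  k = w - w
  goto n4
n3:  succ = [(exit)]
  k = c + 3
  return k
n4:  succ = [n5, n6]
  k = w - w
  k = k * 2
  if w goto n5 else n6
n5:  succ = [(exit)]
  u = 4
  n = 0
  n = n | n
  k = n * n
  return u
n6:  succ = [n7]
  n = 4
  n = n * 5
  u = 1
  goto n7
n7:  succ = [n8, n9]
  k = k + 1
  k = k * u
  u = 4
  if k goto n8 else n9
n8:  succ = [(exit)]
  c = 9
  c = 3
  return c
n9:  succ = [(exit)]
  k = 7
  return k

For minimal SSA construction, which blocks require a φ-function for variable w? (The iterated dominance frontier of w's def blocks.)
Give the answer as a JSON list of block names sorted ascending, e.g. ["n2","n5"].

Answer: ["n4", "n6"]

Working:
idom tree: n1←n0 n2←n1 n3←n0 n4←n1 n5←n4 n6←n0 n7←n6 n8←n7 n9←n7
Dom∩ at merges:
  n4: preds {n1,n2}: {n0,n1} ∩ {n0,n1,n2} = {n0,n1}; idom=n1
  n6: preds {n0,n4}: {n0} ∩ {n0,n1,n4} = {n0}; idom=n0

DF walk-up:
  join n4 pred n1: · stop@n1
  join n4 pred n2: n2 stop@n1
  join n6 pred n0: · stop@n0
  join n6 pred n4: n4→n1 stop@n0
  n0: DF=∅
  n1: DF={n6}
  n2: DF={n4}
  n3: DF=∅
  n4: DF={n6}
  n5: DF=∅
  n6: DF=∅
  n7: DF=∅
  n8: DF=∅
  n9: DF=∅

φ for w: defs {n1,n2}
  DF⁺ = {n4,n6}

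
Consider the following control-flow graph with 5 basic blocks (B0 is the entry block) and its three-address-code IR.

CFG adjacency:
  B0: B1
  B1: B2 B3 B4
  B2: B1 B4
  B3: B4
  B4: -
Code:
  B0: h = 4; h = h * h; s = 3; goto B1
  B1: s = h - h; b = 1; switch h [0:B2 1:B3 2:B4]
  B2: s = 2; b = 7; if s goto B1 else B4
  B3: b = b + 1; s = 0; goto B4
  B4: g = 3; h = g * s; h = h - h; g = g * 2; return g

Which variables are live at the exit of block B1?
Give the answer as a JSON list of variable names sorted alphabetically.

Answer: ["b", "h", "s"]

Analysis:
Per-block:
  B0: def={h,s} ue=∅
  B1: def={b,s} ue={h}
  B2: def={b,s} ue=∅
  B3: def={b,s} ue={b}
  B4: def={g,h} ue={s}

Live sets:
  B0: in=∅ out={h}
  B1: in={h} out={b,h,s}
  B2: in={h} out={h,s}
  B3: in={b} out={s}
  B4: in={s} out=∅

live-out(B1) = ["b", "h", "s"]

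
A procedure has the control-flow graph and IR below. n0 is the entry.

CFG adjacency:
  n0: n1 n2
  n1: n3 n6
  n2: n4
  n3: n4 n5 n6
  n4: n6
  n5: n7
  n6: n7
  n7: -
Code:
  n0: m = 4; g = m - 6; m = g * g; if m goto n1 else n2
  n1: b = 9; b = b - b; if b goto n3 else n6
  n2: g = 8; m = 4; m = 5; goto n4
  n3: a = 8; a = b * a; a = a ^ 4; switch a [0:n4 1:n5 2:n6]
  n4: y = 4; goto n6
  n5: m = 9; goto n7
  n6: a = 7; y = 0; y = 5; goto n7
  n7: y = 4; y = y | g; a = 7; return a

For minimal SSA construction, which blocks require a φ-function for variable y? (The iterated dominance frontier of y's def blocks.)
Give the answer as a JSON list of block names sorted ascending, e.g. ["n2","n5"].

Answer: ["n6", "n7"]

Derivation:
idom tree: n1←n0 n2←n0 n3←n1 n4←n0 n5←n3 n6←n0 n7←n0
Join-block Dom:
  n4: preds {n2,n3}: {n0,n2} ∩ {n0,n1,n3} = {n0}; idom=n0
  n6: preds {n1,n3,n4}: {n0,n1} ∩ {n0,n1,n3} ∩ {n0,n4} = {n0}; idom=n0
  n7: preds {n5,n6}: {n0,n1,n3,n5} ∩ {n0,n6} = {n0}; idom=n0

DF derivation:
  join n4 pred n2: n2 stop@n0
  join n4 pred n3: n3→n1 stop@n0
  join n6 pred n1: n1 stop@n0
  join n6 pred n3: n3→n1 stop@n0
  join n6 pred n4: n4 stop@n0
  join n7 pred n5: n5→n3→n1 stop@n0
  join n7 pred n6: n6 stop@n0
  DF(n0)=∅
  DF(n1)={n4,n6,n7}
  DF(n2)={n4}
  DF(n3)={n4,n6,n7}
  DF(n4)={n6}
  DF(n5)={n7}
  DF(n6)={n7}
  DF(n7)=∅

φ for y: defs {n4,n6,n7}
  DF⁺ = {n6,n7}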